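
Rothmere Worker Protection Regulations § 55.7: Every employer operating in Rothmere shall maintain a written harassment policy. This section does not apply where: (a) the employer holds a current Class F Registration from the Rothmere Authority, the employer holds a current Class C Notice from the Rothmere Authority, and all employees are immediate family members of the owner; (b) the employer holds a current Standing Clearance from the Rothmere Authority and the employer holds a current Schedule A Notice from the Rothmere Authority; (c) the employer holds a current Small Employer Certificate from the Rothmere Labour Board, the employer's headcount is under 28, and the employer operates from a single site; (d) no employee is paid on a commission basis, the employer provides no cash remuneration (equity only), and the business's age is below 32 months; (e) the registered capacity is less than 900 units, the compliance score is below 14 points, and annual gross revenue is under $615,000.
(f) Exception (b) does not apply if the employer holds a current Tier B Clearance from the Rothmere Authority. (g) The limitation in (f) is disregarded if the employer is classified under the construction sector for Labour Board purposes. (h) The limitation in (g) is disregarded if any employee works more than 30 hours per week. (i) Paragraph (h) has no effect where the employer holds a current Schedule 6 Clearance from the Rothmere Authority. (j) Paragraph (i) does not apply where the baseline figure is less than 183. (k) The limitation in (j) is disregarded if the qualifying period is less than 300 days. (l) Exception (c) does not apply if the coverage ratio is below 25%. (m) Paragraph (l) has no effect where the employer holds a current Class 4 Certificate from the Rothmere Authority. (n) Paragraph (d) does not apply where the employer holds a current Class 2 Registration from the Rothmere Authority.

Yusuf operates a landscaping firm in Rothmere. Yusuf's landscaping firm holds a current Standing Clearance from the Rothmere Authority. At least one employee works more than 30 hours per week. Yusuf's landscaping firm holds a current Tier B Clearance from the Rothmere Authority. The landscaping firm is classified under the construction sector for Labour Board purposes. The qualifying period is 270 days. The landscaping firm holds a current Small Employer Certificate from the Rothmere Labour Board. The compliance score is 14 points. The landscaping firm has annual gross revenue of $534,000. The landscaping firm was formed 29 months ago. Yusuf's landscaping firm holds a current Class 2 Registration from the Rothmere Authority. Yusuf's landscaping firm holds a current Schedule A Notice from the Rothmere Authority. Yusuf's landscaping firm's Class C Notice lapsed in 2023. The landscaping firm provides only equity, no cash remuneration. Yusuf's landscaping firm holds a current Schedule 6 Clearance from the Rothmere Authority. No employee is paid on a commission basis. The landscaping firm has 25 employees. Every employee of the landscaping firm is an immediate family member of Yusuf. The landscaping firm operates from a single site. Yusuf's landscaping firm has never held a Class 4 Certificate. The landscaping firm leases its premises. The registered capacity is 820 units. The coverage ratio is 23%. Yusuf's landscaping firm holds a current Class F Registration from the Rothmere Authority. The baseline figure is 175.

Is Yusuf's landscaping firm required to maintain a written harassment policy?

No — exception (b) applies; Yusuf's landscaping firm is not required to maintain a written harassment policy.

Exception (a) does not apply: there is no Class C Notice in force.
Exception (b) is satisfied on its face — a current Standing Clearance is held; a current Schedule A Notice is held. Applying paragraphs (f)–(k): (f) applies (a current Tier B Clearance is held), but is displaced by (g): (g) operates against (f): the landscaping firm is classified under the construction sector. (h) would limit (g) — at least one employee exceeds 30 hours/week — but (i) sets (h) aside: (i) is triggered — a current Schedule 6 Clearance is held. (j) is engaged (the baseline figure is 175, less than the 183 limit), but is itself disapplied by (k): (k) applies — the qualifying period is 270 days, less than the 300 days limit. So (b) applies.
Exception (c)'s conditions are all satisfied: a current Small Employer Certificate is held; the employer's headcount is 25, under the 28 limit; the employer operates from a single site. Turning to paragraphs (l)–(m): (l) is engaged — the coverage ratio is 23%, below the 25% limit. (m), which would lift (l), is not triggered — there is no Class 4 Certificate in force. Exception (c) does not apply.
Exception (d) is satisfied on its face — no employee is paid on commission; remuneration is equity-only; the business's age is 29 months, below the 32 months limit. But applying paragraph (n): (n) applies — a current Class 2 Registration is held. So (d) is unavailable.
Exception (e) fails — the compliance score is 14 points, not below 14 points.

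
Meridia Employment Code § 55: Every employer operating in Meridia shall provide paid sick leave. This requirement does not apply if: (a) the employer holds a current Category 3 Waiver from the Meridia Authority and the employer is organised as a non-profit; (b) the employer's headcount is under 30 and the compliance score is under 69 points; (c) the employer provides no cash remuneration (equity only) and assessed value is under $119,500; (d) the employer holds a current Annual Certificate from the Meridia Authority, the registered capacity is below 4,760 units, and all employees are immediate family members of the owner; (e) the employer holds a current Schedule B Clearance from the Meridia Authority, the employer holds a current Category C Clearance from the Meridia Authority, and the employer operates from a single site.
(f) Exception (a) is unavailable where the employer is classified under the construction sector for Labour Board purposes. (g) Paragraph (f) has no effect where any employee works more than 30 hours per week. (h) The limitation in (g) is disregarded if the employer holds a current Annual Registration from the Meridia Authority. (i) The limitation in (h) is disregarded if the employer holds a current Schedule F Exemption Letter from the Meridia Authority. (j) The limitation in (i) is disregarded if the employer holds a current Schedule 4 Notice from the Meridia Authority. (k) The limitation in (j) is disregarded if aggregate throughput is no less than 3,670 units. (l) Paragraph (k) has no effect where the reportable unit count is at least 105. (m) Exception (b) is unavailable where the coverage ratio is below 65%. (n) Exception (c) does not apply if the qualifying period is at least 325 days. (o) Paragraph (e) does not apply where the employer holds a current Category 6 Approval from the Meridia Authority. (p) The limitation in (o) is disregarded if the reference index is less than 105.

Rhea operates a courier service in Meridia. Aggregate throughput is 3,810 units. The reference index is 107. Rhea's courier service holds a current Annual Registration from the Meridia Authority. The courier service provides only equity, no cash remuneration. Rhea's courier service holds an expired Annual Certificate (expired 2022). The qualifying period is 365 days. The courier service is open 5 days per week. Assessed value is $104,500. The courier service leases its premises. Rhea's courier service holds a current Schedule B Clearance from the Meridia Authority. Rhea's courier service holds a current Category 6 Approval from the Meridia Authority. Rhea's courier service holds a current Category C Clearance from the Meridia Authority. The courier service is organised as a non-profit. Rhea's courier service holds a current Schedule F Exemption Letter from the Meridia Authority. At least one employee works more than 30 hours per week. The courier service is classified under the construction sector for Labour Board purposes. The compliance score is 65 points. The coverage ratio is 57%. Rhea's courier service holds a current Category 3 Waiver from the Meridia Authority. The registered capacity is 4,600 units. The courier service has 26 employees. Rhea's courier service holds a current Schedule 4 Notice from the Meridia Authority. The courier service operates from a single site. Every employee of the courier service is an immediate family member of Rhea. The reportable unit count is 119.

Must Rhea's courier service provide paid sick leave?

Exception (a) is satisfied on its face — a current Category 3 Waiver is held; the employer is a non-profit. Turning to paragraphs (f)–(l): (f) operates against (a): the courier service is classified under the construction sector. (g) would limit (f) — at least one employee exceeds 30 hours/week — but (h) sets (g) aside: (h) operates — a current Annual Registration is held. (i) is triggered (a current Schedule F Exemption Letter is held), but is set aside by (j): (j) applies — a current Schedule 4 Notice is held. (k) is triggered (aggregate throughput is 3,810 units, meeting the 3,670 units threshold), but is overridden by (l): (l) operates against (k): the reportable unit count is 119, meeting the 105 threshold. Exception (a) does not apply.
All of (b)'s requirements are met (the employer's headcount is 26, under the 30 limit; the compliance score is 65 points, under the 69 points limit). However, paragraph (m) must be considered: (m) operates against (b): the coverage ratio is 57%, below the 65% limit. Exception (b) does not apply.
Exception (c) is satisfied on its face — remuneration is equity-only; assessed value is $104,500, under the $119,500 limit. Turning to paragraph (n): (n) operates against (c): the qualifying period is 365 days, meeting the 325 days threshold. So (c) is unavailable.
Exception (d) does not apply: no current Annual Certificate is held.
All of (e)'s requirements are met (a current Schedule B Clearance is held; a current Category C Clearance is held; the employer operates from a single site). But: (o) applies — a current Category 6 Approval is held. (p) is not triggered (the reference index is 107, not less than 105), so (o) stands. So (e) is unavailable.
No exception is made out. Rhea's courier service falls within the general rule.

Yes — Rhea's courier service must provide paid sick leave.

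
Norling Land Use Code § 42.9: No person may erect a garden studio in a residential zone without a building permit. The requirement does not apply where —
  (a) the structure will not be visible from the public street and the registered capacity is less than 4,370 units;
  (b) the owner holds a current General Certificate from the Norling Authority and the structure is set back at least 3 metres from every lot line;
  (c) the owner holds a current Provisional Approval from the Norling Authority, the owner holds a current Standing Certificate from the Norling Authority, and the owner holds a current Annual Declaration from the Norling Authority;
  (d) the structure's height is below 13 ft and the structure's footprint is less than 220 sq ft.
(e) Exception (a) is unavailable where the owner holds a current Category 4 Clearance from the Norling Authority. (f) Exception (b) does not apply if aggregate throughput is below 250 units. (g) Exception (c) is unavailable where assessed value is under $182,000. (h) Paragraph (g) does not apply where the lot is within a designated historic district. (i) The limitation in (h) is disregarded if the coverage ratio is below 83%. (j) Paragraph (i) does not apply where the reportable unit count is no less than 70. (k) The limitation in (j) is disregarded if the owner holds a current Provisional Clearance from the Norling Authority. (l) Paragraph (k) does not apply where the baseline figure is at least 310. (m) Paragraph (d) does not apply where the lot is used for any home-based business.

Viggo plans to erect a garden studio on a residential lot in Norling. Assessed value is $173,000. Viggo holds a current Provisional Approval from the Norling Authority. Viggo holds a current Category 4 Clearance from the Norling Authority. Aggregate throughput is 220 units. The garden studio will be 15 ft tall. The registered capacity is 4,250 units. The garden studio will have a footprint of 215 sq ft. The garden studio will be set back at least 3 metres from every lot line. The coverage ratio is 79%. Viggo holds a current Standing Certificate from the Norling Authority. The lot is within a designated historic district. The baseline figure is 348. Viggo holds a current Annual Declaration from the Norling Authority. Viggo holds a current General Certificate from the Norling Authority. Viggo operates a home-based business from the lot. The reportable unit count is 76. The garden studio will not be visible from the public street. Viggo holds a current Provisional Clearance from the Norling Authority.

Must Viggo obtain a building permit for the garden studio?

Exception (a)'s conditions are all satisfied: the structure will not be visible from the street; the registered capacity is 4,250 units, less than the 4,370 units limit. Turning to paragraph (e): (e) operates against (a): a current Category 4 Clearance is held. So (a) is unavailable.
Exception (b) is satisfied on its face — a current General Certificate is held; the setback is at least 3 m on every side. However, paragraph (f) must be considered: (f) applies — aggregate throughput is 220 units, below the 250 units limit. (b) is therefore removed.
Exception (c)'s conditions are all satisfied: a current Provisional Approval is held; a current Standing Certificate is held; a current Annual Declaration is held. As to paragraphs (g)–(l): (g) applies (assessed value is $173,000, under the $182,000 limit), but is overridden by (h): (h) operates against (g): the lot is in a historic district. (i) operates (the coverage ratio is 79%, below the 83% limit), but yields to (j): (j) operates against (i): the reportable unit count is 76, meeting the 70 threshold. (k) operates (a current Provisional Clearance is held), but yields to (l): (l) operates against (k): the baseline figure is 348, meeting the 310 threshold. Exception (c) stands.
Exception (d) requires that the structure's height is below 13 ft; but the structure's height is 15 ft, not below 13 ft, so (d) is unavailable.

No — exception (c) applies; Viggo does not need a building permit.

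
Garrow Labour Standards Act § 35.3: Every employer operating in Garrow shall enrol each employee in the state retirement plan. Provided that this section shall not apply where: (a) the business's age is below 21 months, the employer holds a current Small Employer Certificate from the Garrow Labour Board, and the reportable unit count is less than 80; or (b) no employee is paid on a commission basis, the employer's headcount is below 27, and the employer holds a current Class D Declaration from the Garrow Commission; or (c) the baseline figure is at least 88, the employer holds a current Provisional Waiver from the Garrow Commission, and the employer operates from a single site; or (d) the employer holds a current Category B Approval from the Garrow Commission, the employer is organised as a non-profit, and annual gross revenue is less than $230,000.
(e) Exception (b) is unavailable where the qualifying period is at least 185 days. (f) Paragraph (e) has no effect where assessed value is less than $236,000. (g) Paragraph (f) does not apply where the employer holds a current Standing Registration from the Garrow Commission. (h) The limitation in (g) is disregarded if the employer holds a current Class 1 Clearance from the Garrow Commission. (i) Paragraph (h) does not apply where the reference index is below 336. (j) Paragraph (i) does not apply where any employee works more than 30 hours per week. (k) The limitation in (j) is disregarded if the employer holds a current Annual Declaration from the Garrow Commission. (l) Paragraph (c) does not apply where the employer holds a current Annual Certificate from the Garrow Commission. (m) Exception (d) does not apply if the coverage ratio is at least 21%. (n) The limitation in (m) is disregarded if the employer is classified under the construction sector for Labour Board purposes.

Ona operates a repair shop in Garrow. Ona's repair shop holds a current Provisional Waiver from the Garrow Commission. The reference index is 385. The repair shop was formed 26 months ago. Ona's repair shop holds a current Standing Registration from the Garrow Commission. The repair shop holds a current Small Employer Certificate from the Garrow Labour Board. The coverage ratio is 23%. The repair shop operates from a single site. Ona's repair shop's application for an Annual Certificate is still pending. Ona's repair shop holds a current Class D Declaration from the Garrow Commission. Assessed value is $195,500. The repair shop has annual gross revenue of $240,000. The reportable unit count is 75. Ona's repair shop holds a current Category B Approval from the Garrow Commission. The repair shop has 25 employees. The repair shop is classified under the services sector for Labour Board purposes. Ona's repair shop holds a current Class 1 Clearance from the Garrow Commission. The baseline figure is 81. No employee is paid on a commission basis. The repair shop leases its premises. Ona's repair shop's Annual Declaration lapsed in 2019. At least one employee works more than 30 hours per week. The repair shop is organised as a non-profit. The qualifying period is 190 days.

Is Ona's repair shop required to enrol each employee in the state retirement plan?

Exception (a) requires that the business's age is below 21 months; but the business's age is 26 months, not below 21 months, so (a) is unavailable.
Exception (b): no employee is paid on commission; the employer's headcount is 25, below the 27 limit; a current Class D Declaration is held — every condition holds. Considering the limiting provisions: (e) would limit (b) — the qualifying period is 190 days, meeting the 185 days threshold — but (f) sets (e) aside: (f) operates against (e): assessed value is $195,500, less than the $236,000 limit. (g) would limit (f) — a current Standing Registration is held — but (h) sets (g) aside: (h) operates against (g): a current Class 1 Clearance is held. (i) is not engaged (the reference index is 385, not below 336), so (h) stands. Exception (b) stands.
Exception (c) requires that the baseline figure is at least 88; but the baseline figure is 81, short of 88, so (c) is unavailable.
Exception (d) fails — annual gross revenue is $240,000, not less than $230,000.

No — exception (b) applies; Ona's repair shop is not required to enrol each employee in the state retirement plan.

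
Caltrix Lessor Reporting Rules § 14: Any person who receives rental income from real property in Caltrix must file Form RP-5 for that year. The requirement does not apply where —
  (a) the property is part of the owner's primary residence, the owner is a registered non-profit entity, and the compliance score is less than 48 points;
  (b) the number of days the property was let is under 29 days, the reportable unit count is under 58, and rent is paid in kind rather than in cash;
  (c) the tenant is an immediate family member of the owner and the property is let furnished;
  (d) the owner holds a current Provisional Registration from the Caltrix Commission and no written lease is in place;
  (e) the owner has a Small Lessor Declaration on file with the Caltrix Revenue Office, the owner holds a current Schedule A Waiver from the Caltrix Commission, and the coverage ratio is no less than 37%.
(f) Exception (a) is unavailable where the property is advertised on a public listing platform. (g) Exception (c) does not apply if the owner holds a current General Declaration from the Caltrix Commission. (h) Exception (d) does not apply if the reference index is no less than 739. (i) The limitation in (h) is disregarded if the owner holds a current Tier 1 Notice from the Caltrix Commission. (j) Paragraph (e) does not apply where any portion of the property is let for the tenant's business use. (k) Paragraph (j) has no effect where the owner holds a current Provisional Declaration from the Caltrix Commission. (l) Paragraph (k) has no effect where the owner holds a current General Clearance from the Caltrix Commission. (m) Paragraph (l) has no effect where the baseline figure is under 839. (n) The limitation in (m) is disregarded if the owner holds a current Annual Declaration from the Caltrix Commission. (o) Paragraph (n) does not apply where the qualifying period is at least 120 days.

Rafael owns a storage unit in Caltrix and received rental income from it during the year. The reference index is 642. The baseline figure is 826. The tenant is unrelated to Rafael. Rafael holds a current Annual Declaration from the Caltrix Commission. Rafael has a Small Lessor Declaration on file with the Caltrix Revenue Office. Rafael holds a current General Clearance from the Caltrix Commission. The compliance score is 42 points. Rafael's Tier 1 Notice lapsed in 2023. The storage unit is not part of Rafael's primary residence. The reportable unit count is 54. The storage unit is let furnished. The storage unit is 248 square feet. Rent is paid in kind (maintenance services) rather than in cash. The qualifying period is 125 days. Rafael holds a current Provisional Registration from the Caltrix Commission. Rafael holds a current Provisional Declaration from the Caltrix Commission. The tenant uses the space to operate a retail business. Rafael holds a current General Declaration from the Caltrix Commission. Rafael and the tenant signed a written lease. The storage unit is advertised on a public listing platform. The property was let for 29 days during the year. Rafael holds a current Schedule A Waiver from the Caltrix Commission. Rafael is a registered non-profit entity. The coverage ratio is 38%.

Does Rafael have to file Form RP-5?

No — exception (e) applies; Rafael is not required to file Form RP-5.

Exception (a) requires that the property is part of the owner's primary residence; but the storage unit is not part of the primary residence, so (a) is unavailable.
Exception (b) fails — the number of days the property was let is 29 days, not under 29 days.
Exception (c) does not apply: the tenant is unrelated to the owner.
Exception (d) fails — a written lease is in place.
Exception (e) is satisfied on its face — a Small Lessor Declaration is on file; a current Schedule A Waiver is held; the coverage ratio is 38%, meeting the 37% threshold. Applying paragraphs (j)–(o): (j) would limit (e) — the space is let for business use — but (k) sets (j) aside: (k) operates against (j): a current Provisional Declaration is held. (l) is triggered (a current General Clearance is held), but is itself disapplied by (m): (m) operates against (l): the baseline figure is 826, under the 839 limit. (n) is triggered (a current Annual Declaration is held), but is displaced by (o): (o) operates against (n): the qualifying period is 125 days, meeting the 120 days threshold. Exception (e) stands.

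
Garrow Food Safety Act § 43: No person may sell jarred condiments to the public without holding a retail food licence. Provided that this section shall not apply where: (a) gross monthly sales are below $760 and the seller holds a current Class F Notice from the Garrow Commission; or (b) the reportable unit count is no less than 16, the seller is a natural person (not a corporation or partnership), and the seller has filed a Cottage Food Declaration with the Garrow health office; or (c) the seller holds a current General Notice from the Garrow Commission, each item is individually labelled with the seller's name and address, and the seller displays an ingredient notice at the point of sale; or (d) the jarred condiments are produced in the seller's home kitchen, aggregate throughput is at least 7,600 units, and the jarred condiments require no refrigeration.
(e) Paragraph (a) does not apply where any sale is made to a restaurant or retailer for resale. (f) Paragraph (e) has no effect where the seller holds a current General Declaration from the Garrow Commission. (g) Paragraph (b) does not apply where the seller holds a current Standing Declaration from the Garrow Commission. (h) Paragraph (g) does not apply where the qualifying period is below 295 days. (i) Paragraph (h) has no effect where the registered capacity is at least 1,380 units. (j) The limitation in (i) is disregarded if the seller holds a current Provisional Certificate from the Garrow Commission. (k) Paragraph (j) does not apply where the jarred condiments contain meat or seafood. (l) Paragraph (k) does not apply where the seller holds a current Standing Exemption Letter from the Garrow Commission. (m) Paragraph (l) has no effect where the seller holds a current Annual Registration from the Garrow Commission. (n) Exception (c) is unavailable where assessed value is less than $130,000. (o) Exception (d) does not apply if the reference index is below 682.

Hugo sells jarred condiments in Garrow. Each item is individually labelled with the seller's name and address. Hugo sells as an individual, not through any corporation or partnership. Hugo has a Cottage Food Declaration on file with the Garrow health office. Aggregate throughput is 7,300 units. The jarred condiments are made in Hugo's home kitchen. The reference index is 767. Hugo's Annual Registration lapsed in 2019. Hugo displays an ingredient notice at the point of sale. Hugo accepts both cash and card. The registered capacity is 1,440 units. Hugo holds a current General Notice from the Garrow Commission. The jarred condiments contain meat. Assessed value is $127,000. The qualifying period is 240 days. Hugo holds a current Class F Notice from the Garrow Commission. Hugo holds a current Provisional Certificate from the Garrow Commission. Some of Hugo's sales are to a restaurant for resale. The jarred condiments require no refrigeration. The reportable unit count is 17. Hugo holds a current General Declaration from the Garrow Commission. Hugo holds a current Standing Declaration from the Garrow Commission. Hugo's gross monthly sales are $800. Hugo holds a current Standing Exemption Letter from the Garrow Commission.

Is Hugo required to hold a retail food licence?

No — exception (b) applies; Hugo is not required to hold a retail food licence.

Exception (a) does not apply: gross monthly sales are $800, not below $760.
Exception (b)'s conditions are all satisfied: the reportable unit count is 17, meeting the 16 threshold; the seller is a natural person; a Cottage Food Declaration is on file. Applying paragraphs (g)–(m): (g) operates (a current Standing Declaration is held), but is overridden by (h): (h) operates against (g): the qualifying period is 240 days, below the 295 days limit. (i) is triggered (the registered capacity is 1,440 units, meeting the 1,380 units threshold), but is displaced by (j): (j) is engaged — a current Provisional Certificate is held. (k) is engaged (the jarred condiments contain meat), but is set aside by (l): (l) operates — a current Standing Exemption Letter is held. (m) is not engaged (no current Annual Registration is held), so (l) stands. Exception (b) stands.
All of (c)'s requirements are met (a current General Notice is held; items are individually labelled; an ingredient notice is displayed). However, paragraph (n) must be considered: (n) applies — assessed value is $127,000, less than the $130,000 limit. So (c) is unavailable.
Exception (d) does not apply: aggregate throughput is 7,300 units, short of 7,600 units.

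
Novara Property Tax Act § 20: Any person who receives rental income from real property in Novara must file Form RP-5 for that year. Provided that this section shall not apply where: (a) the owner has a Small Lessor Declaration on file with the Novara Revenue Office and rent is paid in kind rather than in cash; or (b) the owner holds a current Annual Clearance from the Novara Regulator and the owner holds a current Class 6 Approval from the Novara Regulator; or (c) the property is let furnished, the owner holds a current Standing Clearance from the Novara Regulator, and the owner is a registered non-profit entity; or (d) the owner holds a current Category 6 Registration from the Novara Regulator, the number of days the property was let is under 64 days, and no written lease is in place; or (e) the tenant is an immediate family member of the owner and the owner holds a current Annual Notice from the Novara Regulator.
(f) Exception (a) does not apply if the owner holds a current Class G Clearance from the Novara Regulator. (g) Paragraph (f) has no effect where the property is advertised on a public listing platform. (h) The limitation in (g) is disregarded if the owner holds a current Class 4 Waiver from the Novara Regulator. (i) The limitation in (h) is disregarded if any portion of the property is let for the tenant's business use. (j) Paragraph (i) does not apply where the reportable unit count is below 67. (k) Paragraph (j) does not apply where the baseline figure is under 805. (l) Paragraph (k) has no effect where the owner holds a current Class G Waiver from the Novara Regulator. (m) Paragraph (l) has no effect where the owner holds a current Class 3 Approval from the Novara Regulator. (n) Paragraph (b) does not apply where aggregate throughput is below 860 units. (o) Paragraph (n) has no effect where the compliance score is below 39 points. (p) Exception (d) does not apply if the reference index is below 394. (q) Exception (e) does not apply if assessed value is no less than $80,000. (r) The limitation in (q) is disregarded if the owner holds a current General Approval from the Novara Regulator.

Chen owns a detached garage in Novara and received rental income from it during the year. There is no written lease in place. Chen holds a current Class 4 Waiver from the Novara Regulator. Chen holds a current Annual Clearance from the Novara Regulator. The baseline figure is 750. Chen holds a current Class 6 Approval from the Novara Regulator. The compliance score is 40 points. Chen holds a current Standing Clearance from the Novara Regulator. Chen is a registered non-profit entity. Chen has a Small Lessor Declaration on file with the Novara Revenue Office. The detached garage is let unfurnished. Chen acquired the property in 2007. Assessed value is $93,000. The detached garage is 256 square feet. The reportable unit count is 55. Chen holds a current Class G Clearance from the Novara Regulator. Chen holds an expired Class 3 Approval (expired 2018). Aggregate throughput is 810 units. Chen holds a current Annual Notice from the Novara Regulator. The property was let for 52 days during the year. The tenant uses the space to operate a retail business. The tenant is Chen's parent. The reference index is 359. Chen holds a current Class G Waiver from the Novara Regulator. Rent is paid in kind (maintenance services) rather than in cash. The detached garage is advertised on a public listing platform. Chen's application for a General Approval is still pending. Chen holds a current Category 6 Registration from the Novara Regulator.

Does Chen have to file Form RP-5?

Yes — Chen must file Form RP-5.

Exception (a)'s conditions are all satisfied: a Small Lessor Declaration is on file; rent is paid in kind. Turning to paragraphs (f)–(m): (f) operates against (a): a current Class G Clearance is held. (g) operates (the property is publicly advertised), but is itself disapplied by (h): (h) operates against (g): a current Class 4 Waiver is held. (i) operates (the space is let for business use), but yields to (j): (j) operates against (i): the reportable unit count is 55, below the 67 limit. (k) is engaged (the baseline figure is 750, under the 805 limit), but yields to (l): (l) operates against (k): a current Class G Waiver is held. (m) does not operate here (no current Class 3 Approval is held), so (l) stands. (a) is therefore removed.
Exception (b)'s conditions are all satisfied: a current Annual Clearance is held; a current Class 6 Approval is held. But: (n) operates against (b): aggregate throughput is 810 units, below the 860 units limit. (o) does not operate here (the compliance score is 40 points, not below 39 points), so (n) stands. Exception (b) does not apply.
Exception (c) requires that the property is let furnished; but the property is let unfurnished, so (c) is unavailable.
Exception (d) is satisfied on its face — a current Category 6 Registration is held; the number of days the property was let is 52 days, under the 64 days limit; there is no written lease. Turning to paragraph (p): (p) operates against (d): the reference index is 359, below the 394 limit. Exception (d) does not apply.
Exception (e) is satisfied on its face — the tenant is an immediate family member; a current Annual Notice is held. But: (q) operates against (e): assessed value is $93,000, meeting the $80,000 threshold. (r), which would lift (q), is inapplicable — no current General Approval is held. Exception (e) does not apply.
No exception applies. The general rule governs.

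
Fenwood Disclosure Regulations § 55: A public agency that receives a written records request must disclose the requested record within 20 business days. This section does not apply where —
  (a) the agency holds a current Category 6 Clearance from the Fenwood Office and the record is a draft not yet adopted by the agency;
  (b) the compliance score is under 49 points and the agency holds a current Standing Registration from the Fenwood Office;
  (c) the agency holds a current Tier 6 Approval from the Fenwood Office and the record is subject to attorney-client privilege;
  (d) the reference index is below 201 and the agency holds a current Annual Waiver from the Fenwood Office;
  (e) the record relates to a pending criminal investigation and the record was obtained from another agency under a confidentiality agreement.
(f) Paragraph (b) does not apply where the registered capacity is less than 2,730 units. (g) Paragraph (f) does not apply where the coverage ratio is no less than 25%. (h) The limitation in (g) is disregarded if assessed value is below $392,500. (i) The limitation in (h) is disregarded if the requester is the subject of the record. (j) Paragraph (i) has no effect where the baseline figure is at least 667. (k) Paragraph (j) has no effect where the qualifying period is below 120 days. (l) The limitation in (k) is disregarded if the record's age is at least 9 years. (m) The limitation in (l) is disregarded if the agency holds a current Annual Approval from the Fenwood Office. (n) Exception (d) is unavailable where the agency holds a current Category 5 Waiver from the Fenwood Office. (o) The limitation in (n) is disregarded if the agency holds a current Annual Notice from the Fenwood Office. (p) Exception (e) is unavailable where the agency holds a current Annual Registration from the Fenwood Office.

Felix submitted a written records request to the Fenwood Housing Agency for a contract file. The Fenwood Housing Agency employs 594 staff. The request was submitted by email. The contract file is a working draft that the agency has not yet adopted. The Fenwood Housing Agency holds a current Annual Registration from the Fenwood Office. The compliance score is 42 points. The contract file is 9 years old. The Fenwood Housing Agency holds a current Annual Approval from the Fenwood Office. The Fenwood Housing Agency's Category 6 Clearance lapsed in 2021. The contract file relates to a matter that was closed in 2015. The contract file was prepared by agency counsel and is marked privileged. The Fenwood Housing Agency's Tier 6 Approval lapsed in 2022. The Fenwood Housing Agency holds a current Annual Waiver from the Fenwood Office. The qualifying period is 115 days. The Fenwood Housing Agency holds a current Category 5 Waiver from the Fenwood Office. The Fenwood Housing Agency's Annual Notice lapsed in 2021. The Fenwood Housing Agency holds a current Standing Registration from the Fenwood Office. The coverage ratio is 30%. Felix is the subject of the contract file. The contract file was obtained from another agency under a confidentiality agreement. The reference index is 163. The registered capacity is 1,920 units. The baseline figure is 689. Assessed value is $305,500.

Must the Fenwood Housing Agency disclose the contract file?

No — exception (b) applies; the Fenwood Housing Agency is not required to disclose the contract file.

Exception (a) fails — the Category 6 Clearance is not current.
Exception (b): the compliance score is 42 points, under the 49 points limit; a current Standing Registration is held — every condition holds. Applying paragraphs (f)–(m): (f) would limit (b) — the registered capacity is 1,920 units, less than the 2,730 units limit — but (g) sets (f) aside: (g) is engaged — the coverage ratio is 30%, meeting the 25% threshold. (h) is engaged (assessed value is $305,500, below the $392,500 limit), but is overridden by (i): (i) operates against (h): Felix is the subject of the contract file. (j) operates (the baseline figure is 689, meeting the 667 threshold), but yields to (k): (k) operates — the qualifying period is 115 days, below the 120 days limit. (l) is triggered (the record's age is 9 years, meeting the 9 years threshold), but yields to (m): (m) is triggered — a current Annual Approval is held. So (b) applies.
Exception (c) requires that the agency holds a current Tier 6 Approval from the Fenwood Office; but there is no Tier 6 Approval in force, so (c) is unavailable.
Exception (d) is satisfied on its face — the reference index is 163, below the 201 limit; a current Annual Waiver is held. But: (n) operates against (d): a current Category 5 Waiver is held. (o) is inapplicable (the Annual Notice is not current), so (n) stands. Exception (d) does not apply.
Exception (e) does not apply: the contract file relates to a closed matter.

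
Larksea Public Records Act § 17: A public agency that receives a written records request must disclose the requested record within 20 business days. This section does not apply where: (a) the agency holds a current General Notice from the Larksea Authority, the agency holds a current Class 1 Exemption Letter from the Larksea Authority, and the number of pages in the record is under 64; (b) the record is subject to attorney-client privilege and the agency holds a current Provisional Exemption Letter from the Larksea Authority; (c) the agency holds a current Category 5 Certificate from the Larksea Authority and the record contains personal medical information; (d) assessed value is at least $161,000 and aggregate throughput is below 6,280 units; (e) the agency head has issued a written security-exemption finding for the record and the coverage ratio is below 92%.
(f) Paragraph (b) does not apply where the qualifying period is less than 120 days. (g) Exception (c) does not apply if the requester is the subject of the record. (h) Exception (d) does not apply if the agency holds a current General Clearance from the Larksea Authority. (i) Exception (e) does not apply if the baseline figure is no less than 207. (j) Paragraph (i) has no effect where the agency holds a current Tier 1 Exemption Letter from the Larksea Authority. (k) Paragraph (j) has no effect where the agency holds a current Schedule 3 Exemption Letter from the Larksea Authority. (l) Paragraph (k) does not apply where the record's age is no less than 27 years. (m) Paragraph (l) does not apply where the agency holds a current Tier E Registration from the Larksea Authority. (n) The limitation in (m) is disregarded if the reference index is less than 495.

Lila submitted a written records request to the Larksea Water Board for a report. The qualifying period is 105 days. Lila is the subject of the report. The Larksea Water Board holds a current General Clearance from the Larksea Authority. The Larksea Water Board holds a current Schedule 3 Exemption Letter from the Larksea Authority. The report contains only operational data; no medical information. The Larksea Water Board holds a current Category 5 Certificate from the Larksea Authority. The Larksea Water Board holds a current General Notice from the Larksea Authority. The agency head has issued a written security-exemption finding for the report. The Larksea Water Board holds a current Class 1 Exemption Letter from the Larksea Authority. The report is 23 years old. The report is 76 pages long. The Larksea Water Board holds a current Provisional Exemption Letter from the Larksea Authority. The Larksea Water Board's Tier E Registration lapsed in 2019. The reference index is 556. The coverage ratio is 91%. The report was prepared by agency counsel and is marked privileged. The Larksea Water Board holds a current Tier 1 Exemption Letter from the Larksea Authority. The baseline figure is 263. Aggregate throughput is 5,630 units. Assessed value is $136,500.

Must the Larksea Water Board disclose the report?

Exception (a) requires that the number of pages in the record is under 64; but the number of pages in the record is 76, not under 64, so (a) is unavailable.
Exception (b): the report is privileged; a current Provisional Exemption Letter is held — every condition holds. But: (f) operates against (b): the qualifying period is 105 days, less than the 120 days limit. (b) is therefore removed.
Exception (c) requires that the record contains personal medical information; but the report contains only operational data, so (c) is unavailable.
Exception (d) does not apply: assessed value is $136,500, short of $161,000.
Exception (e) is satisfied on its face — a written security-exemption finding has been issued; the coverage ratio is 91%, below the 92% limit. Turning to paragraphs (i)–(n): (i) operates against (e): the baseline figure is 263, meeting the 207 threshold. (j) would limit (i) — a current Tier 1 Exemption Letter is held — but (k) sets (j) aside: (k) applies — a current Schedule 3 Exemption Letter is held. (l), which would lift (k), does not operate here — the record's age is 23 years, short of 27 years. (e) is therefore removed.
No exception applies. The general rule governs.

Yes — the Larksea Water Board must disclose the report.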